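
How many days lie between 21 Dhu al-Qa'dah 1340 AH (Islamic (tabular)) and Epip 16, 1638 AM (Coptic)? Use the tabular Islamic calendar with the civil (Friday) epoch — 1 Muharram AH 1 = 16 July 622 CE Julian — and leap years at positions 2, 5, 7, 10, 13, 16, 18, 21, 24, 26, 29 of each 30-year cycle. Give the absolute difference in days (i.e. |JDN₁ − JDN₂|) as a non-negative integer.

7

First date → JDN 2423252; second date → JDN 2423259.
The interval is |2423252 − 2423259| = 7 days.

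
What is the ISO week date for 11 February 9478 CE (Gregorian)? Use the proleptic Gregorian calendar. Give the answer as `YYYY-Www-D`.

9478-W07-1

The weekday is Monday (ISO weekday 1).
That Monday belongs to ISO week 7 of ISO year 9478.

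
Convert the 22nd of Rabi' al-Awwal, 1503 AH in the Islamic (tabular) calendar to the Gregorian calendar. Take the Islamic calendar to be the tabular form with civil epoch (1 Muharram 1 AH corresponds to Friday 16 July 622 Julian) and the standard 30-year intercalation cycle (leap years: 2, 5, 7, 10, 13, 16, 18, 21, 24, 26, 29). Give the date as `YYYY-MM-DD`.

Julian Day Number of the source date = 2480779.
Converting JDN 2480779 to the Gregorian calendar gives 15 January 2080 CE.

2080-01-15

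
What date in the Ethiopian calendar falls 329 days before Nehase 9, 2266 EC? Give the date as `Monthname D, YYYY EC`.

Counting 329 days back from JDN 2551850 reaches JDN 2551521, which is Meskerem 10, 2266 EC.

Meskerem 10, 2266 EC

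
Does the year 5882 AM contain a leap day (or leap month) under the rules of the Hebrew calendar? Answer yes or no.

yes

Hebrew year 5882 is year 11 of its 19-year Metonic cycle; leap years are at positions 3, 6, 8, 11, 14, 17, 19, so it is a leap year (13 months).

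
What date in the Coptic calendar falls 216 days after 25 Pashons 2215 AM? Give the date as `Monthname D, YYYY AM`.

Counting 216 days forward from JDN 2633957 reaches JDN 2634173, which is Koiak 25, 2216 AM.

Koiak 25, 2216 AM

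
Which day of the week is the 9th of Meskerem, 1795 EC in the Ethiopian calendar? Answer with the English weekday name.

In the Gregorian calendar this is 18 September 1802 (JDN 2379487).
Since JDN mod 7 = 5 (0 = Monday), the day is Saturday.

Saturday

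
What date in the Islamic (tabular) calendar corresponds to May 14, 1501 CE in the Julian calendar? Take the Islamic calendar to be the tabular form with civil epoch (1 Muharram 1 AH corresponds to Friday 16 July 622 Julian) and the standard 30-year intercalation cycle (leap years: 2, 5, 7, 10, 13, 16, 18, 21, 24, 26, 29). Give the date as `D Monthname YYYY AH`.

The source date corresponds to 24 May 1501 in the proleptic Gregorian calendar (JDN 2269432).
That day falls on 25 Shawwal 906 AH in the tabular Islamic calendar.

25 Shawwal 906 AH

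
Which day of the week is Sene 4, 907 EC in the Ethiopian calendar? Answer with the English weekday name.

This is JDN 2055410 (3 June 915 Gregorian).
Since JDN mod 7 = 0 (0 = Monday), the day is Monday.

Monday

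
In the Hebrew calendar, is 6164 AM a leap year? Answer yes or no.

Hebrew year 6164 is year 8 of its 19-year Metonic cycle; leap years are at positions 3, 6, 8, 11, 14, 17, 19, so it is a leap year (13 months).

yes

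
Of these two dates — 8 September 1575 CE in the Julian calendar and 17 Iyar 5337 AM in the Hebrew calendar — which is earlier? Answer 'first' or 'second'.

First date → JDN 2296577; second date → JDN 2297181.
JDN 2296577 < JDN 2297181, so the first date is earlier.

first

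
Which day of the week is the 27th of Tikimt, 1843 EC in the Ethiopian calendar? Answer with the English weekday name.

Tuesday

This is JDN 2397067 (5 November 1850 Gregorian).
Since JDN mod 7 = 1 (0 = Monday), the day is Tuesday.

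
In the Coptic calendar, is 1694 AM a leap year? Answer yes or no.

no

1694 mod 4 = 2; in the Coptic calendar a year is leap when year mod 4 = 3, so it is a common year.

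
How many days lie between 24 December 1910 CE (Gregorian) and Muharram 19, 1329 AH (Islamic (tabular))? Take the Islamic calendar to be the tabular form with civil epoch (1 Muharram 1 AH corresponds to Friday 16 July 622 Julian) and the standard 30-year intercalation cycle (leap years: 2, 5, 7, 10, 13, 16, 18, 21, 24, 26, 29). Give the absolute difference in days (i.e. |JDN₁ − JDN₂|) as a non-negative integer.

27

JDN of the first date = 2419030.
JDN of the second date = 2419057.
|2419057 − 2419030| = 27.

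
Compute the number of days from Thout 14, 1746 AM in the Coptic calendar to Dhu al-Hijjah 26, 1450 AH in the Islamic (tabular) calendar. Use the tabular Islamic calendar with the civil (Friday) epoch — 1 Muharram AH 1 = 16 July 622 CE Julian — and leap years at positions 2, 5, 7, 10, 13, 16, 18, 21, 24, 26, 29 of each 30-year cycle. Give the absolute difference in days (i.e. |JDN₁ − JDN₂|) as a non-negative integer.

First date → JDN 2462404; second date → JDN 2462267.
The interval is |2462404 − 2462267| = 137 days.

137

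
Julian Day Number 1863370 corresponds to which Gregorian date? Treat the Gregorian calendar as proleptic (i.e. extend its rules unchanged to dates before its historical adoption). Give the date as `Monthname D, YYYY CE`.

August 19, 389 CE

Counting from JDN 2299161 = 15 Oct 1582 gives an offset of -435791 days.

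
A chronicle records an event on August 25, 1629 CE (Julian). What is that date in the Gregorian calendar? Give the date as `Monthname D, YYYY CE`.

At this point the Julian calendar is 10 days behind the Gregorian.
25 August 1629 Julian + 10 days → 4 September 1629 Gregorian.

September 4, 1629 CE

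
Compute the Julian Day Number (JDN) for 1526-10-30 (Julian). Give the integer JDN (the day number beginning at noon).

2278732

Equivalently 9 November 1526 (proleptic Gregorian).
JDN 2400001 is 17 November 1858 CE (Gregorian), MJD 0; the target day is −121269 days from there, so JDN = 2278732.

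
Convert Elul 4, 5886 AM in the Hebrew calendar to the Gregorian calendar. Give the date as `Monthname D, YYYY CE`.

August 24, 2126 CE

Julian Day Number of the source date = 2497801.
Converting JDN 2497801 to the Gregorian calendar gives 24 August 2126 CE.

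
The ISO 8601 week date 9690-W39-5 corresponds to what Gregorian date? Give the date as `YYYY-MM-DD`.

9690-09-29

ISO week 1 of 9690 is the week containing the first Thursday of 9690.
Week 39, day 5 (Friday) lands on 9690-09-29.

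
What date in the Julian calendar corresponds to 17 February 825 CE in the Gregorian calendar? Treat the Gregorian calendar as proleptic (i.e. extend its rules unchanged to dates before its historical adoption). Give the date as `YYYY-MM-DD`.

0825-02-13

For dates in this range the Gregorian date is 4 days ahead of the Julian.
17 February 825 Gregorian − 4 days → 13 February 825 Julian.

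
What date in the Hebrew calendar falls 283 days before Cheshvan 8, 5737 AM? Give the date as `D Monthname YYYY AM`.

21 Shevat 5736 AM

JDN of Cheshvan 8, 5737 AM = 2443084.
2443084 − 283 = 2442801.
JDN 2442801 in the Hebrew calendar is 21 Shevat 5736 AM.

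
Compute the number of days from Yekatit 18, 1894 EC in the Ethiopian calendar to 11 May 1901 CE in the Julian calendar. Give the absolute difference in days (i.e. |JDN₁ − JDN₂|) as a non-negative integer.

277

JDN of the first date = 2415806.
JDN of the second date = 2415529.
|2415529 − 2415806| = 277.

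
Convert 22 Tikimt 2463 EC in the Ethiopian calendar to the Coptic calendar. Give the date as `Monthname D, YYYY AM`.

Paopi 22, 2187 AM

Both dates share Julian Day Number 2623517; in the Coptic calendar that is 22 Paopi 2187 AM.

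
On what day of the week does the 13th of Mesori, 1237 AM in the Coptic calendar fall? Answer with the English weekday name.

Tuesday

In the proleptic Gregorian calendar this is 16 August 1521 (JDN 2276821).
Since JDN mod 7 = 1 (0 = Monday), the day is Tuesday.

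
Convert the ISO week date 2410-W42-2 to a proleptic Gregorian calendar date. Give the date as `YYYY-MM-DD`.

ISO week 1 of 2410 is the week containing the first Thursday of 2410.
Week 42, day 2 (Tuesday) lands on 2410-10-19.

2410-10-19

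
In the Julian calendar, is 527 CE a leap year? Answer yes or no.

527 mod 4 = 3, so it is a common year in the Julian calendar.

no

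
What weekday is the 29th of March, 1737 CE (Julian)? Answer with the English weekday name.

In the Gregorian calendar this is 9 April 1737 (JDN 2355585).
Since JDN mod 7 = 1 (0 = Monday), the day is Tuesday.

Tuesday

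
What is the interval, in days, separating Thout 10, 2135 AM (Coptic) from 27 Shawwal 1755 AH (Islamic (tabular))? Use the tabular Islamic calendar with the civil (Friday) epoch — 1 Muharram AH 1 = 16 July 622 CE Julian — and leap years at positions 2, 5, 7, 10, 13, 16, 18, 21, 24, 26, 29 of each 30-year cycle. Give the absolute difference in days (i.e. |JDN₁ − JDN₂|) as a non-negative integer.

34191

First date → JDN 2604482; second date → JDN 2570291.
The interval is |2604482 − 2570291| = 34191 days.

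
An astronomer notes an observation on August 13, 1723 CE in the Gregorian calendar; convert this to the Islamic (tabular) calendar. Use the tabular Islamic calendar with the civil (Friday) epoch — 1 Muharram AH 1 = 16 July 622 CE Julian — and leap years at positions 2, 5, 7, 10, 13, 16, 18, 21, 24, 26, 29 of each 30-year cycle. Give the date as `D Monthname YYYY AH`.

Both dates share Julian Day Number 2350597; in the tabular Islamic calendar that is 11 Dhu al-Qa'dah 1135 AH.

11 Dhu al-Qa'dah 1135 AH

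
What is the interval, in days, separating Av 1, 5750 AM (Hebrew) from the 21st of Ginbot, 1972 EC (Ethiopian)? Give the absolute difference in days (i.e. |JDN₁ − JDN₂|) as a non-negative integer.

First date → JDN 2448096; second date → JDN 2444389.
The interval is |2448096 − 2444389| = 3707 days.

3707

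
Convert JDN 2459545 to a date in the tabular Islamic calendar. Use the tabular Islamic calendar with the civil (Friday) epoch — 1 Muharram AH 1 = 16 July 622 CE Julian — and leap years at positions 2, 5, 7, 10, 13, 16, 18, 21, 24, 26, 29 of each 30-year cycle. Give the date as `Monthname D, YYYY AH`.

Rabi' al-Thani 20, 1443 AH

JDN 2459545 is 26 November 2021 in the Gregorian calendar.
In the tabular Islamic calendar that day is Rabi' al-Thani 20, 1443 AH.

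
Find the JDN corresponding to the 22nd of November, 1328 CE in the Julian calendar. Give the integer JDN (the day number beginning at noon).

Equivalently 30 November 1328 (proleptic Gregorian).
JDN 2299161 is 15 October 1582 CE (Gregorian); the target day is −92725 days from there, so JDN = 2206436.

2206436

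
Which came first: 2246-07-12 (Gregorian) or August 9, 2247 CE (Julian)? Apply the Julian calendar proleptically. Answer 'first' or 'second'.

first

Converting both to JDN: 2541587 vs 2541995; the smaller is the first.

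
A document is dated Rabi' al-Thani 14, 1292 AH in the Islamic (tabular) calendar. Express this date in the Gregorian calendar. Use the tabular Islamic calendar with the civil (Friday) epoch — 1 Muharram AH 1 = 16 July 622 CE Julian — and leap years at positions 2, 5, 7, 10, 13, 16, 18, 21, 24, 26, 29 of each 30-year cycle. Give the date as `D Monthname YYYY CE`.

20 May 1875 CE

Both dates share Julian Day Number 2406029; in the Gregorian calendar that is 20 May 1875 CE.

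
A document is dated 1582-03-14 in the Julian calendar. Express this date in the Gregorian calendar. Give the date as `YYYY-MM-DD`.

1582-03-24

At this point the Julian calendar is 10 days behind the Gregorian.
14 March 1582 Julian + 10 days → 24 March 1582 Gregorian.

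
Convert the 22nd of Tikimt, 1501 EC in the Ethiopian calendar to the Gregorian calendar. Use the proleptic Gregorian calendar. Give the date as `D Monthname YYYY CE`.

Julian Day Number of the source date = 2272147.
Converting JDN 2272147 to the Gregorian calendar gives 29 October 1508 CE.

29 October 1508 CE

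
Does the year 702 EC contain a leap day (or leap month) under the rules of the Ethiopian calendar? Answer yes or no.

no

702 mod 4 = 2; in the Ethiopian calendar a year is leap when year mod 4 = 3, so it is a common year.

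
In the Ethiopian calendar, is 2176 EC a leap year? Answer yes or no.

2176 mod 4 = 0; in the Ethiopian calendar a year is leap when year mod 4 = 3, so it is a common year.

no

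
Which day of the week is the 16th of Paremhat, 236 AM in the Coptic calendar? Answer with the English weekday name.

In the proleptic Gregorian calendar this is 14 March 520 (JDN 1911059).
JDN 1911059 mod 7 = 3, and JDN 0 was a Monday, so this is a Thursday.

Thursday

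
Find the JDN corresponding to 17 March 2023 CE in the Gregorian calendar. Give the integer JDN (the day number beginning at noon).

2460021

JDN 2451545 is 1 January 2000 CE (Gregorian); the target day is +8476 days from there, so JDN = 2460021.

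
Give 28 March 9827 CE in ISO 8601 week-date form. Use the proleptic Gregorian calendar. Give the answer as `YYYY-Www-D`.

The weekday is Wednesday (ISO weekday 3).
That Wednesday belongs to ISO week 13 of ISO year 9827.

9827-W13-3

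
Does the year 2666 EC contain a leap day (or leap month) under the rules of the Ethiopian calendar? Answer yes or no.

no

2666 mod 4 = 2; in the Ethiopian calendar a year is leap when year mod 4 = 3, so it is a common year.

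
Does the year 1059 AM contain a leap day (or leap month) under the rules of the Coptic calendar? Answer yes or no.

1059 mod 4 = 3; in the Coptic calendar a year is leap when year mod 4 = 3, so it is a leap year.

yes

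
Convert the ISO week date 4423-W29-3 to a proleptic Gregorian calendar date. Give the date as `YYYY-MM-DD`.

4423-07-19

ISO week 1 of 4423 is the week containing the first Thursday of 4423.
Week 29, day 3 (Wednesday) lands on 4423-07-19.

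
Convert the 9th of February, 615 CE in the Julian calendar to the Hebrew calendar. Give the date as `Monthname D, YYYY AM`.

Adar 5, 4375 AM

The source date corresponds to 12 February 615 in the proleptic Gregorian calendar (JDN 1945726).
That day falls on 5 Adar 4375 AM in the Hebrew calendar.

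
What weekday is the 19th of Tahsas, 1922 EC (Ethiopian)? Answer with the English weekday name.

This is JDN 2425974 (28 December 1929 Gregorian).
2425974 ≡ 5 (mod 7); counting from Monday = 0 gives Saturday.

Saturday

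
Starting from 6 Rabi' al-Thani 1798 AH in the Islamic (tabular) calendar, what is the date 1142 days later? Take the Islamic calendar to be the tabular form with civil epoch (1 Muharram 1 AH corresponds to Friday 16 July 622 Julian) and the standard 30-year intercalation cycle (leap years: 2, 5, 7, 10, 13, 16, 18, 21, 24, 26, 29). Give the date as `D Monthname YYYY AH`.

The starting date is JDN 2585331; 2585331 + 1142 = 2586473.
JDN 2586473 corresponds to 26 Jumada al-Thani 1801 AH.

26 Jumada al-Thani 1801 AH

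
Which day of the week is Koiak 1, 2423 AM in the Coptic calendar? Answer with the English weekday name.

This is JDN 2709755 (16 December 2706 Gregorian).
JDN 2709755 mod 7 = 6, and JDN 0 was a Monday, so this is a Sunday.

Sunday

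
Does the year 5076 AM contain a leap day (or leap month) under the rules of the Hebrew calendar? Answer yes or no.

yes

Hebrew year 5076 is year 3 of its 19-year Metonic cycle; leap years are at positions 3, 6, 8, 11, 14, 17, 19, so it is a leap year (13 months).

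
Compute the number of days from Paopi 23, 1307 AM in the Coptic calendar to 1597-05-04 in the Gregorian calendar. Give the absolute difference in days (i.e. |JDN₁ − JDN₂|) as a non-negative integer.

JDN of the first date = 2302098.
JDN of the second date = 2304476.
|2304476 − 2302098| = 2378.

2378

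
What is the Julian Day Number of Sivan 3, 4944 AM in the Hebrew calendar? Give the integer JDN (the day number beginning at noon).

In the proleptic Gregorian calendar the same day is 22 May 1184.
JDN 2400001 is 17 November 1858 CE (Gregorian), MJD 0; the target day is −246352 days from there, so JDN = 2153649.

2153649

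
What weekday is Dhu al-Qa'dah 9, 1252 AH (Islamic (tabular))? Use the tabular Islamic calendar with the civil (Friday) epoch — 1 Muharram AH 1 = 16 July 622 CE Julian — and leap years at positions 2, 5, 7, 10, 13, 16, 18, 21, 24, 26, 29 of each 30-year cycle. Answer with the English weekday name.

This is JDN 2392056 (15 February 1837 Gregorian).
Since JDN mod 7 = 2 (0 = Monday), the day is Wednesday.

Wednesday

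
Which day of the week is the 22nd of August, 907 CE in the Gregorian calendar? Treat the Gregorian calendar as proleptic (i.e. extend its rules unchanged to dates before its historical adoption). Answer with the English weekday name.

Monday

Since JDN mod 7 = 0 (0 = Monday), the day is Monday.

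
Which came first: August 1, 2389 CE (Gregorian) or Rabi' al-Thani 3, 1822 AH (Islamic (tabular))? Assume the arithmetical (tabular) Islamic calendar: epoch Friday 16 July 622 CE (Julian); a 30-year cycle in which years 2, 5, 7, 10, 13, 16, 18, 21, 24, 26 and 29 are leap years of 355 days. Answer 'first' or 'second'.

The two dates have Julian Day Numbers 2593837 and 2593833 respectively.
Since 2593833 < 2593837, the second date comes first.

second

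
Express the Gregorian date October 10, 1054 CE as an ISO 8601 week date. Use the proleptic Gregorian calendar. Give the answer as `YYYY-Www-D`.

The weekday is Tuesday (ISO weekday 2).
That Tuesday belongs to ISO week 41 of ISO year 1054.

1054-W41-2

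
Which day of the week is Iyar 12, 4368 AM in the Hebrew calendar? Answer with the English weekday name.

Friday

Equivalently 6 May 608 Gregorian, JDN 1943253.
JDN 1943253 mod 7 = 4, and JDN 0 was a Monday, so this is a Friday.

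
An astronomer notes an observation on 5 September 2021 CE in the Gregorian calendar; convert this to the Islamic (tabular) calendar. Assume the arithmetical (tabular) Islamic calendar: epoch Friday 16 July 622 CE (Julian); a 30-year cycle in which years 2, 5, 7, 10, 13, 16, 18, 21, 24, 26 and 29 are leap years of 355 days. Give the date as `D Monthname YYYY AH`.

27 Muharram 1443 AH

Julian Day Number of the source date = 2459463.
Converting JDN 2459463 to the tabular Islamic calendar gives 27 Muharram 1443 AH.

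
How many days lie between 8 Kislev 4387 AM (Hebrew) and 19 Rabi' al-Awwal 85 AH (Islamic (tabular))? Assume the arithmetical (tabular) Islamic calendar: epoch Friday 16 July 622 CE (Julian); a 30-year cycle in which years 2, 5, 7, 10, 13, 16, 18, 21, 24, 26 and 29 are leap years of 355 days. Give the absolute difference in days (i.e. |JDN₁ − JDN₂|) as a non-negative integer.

First date → JDN 1950011; second date → JDN 1978284.
The interval is |1950011 − 1978284| = 28273 days.

28273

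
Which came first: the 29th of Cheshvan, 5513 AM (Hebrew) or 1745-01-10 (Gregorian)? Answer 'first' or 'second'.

First date → JDN 2361275; second date → JDN 2358418.
JDN 2358418 < JDN 2361275, so the second date is earlier.

second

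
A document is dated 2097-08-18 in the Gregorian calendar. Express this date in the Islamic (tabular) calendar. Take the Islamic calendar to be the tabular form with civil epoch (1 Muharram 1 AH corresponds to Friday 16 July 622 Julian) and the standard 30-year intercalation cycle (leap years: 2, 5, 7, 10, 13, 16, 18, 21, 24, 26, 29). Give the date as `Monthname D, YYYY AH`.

Both dates share Julian Day Number 2487204; in the tabular Islamic calendar that is 10 Jumada al-Awwal 1521 AH.

Jumada al-Awwal 10, 1521 AH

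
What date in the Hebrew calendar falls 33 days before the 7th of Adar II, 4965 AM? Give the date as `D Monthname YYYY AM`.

4 Adar I 4965 AM

The starting date is JDN 2161242; 2161242 − 33 = 2161209.
JDN 2161209 corresponds to 4 Adar I 4965 AM.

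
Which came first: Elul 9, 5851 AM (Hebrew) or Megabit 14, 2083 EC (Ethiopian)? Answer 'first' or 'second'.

First date → JDN 2485017; second date → JDN 2484864.
JDN 2484864 < JDN 2485017, so the second date is earlier.

second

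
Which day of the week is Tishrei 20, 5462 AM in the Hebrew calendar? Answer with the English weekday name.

Saturday

Equivalently 22 October 1701 Gregorian, JDN 2342632.
2342632 ≡ 5 (mod 7); counting from Monday = 0 gives Saturday.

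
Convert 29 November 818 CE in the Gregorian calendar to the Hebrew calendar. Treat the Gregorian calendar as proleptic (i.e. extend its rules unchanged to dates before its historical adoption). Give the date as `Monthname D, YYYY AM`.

Both dates share Julian Day Number 2020161; in the Hebrew calendar that is 23 Kislev 4579 AM.

Kislev 23, 4579 AM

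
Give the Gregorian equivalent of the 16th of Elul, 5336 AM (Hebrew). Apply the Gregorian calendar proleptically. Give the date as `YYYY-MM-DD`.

Julian Day Number of the source date = 2296915.
Converting JDN 2296915 to the Gregorian calendar gives 21 August 1576 CE.

1576-08-21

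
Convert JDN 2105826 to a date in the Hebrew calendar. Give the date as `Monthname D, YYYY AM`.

Sivan 20, 4813 AM

JDN 2105826 is 15 June 1053 in the proleptic Gregorian calendar.
In the Hebrew calendar that day is Sivan 20, 4813 AM.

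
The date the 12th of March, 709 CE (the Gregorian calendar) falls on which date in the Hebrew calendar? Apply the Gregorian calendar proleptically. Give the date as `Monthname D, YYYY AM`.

Adar 22, 4469 AM

Both dates share Julian Day Number 1980087; in the Hebrew calendar that is 22 Adar 4469 AM.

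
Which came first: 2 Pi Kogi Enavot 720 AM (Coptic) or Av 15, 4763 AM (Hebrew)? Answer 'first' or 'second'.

The two dates have Julian Day Numbers 2088006 and 2087600 respectively.
Since 2087600 < 2088006, the second date comes first.

second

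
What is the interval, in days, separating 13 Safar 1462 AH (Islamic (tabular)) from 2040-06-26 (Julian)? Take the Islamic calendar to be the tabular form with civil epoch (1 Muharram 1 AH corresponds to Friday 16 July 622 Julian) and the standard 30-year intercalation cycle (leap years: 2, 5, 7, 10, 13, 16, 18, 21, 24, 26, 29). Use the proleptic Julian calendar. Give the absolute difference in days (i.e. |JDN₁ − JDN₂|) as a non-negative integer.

133

First date → JDN 2466212; second date → JDN 2466345.
The interval is |2466212 − 2466345| = 133 days.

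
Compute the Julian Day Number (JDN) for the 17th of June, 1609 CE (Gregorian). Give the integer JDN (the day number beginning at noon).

2308903

JDN 2400001 is 17 November 1858 CE (Gregorian), MJD 0; the target day is −91098 days from there, so JDN = 2308903.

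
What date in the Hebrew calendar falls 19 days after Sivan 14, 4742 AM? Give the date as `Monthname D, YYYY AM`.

Tammuz 3, 4742 AM

The starting date is JDN 2079892; 2079892 + 19 = 2079911.
JDN 2079911 corresponds to Tammuz 3, 4742 AM.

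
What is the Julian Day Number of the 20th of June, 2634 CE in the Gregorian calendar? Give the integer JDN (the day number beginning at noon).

2683279

JDN 2451545 is 1 January 2000 CE (Gregorian); the target day is +231734 days from there, so JDN = 2683279.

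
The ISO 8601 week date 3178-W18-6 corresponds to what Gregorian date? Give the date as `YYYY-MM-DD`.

ISO week 1 of 3178 is the week containing the first Thursday of 3178.
Week 18, day 6 (Saturday) lands on 3178-05-06.

3178-05-06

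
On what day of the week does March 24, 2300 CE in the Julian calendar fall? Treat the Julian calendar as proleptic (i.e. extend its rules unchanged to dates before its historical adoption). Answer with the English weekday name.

Monday

This is JDN 2561216 (9 April 2300 Gregorian).
2561216 ≡ 0 (mod 7); counting from Monday = 0 gives Monday.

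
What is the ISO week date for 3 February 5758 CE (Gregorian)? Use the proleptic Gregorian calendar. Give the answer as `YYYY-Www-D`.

5758-W05-5

The weekday is Friday (ISO weekday 5).
That Friday belongs to ISO week 5 of ISO year 5758.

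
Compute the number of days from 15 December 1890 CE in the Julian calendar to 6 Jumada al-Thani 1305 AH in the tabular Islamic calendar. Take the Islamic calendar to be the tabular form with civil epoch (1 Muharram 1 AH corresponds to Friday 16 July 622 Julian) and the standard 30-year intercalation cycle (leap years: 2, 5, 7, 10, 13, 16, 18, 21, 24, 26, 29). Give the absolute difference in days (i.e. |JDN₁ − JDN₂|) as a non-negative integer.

JDN of the first date = 2411729.
JDN of the second date = 2410687.
|2410687 − 2411729| = 1042.

1042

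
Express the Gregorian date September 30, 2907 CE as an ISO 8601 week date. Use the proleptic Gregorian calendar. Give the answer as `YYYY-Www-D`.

The weekday is Friday (ISO weekday 5).
That Friday belongs to ISO week 39 of ISO year 2907.

2907-W39-5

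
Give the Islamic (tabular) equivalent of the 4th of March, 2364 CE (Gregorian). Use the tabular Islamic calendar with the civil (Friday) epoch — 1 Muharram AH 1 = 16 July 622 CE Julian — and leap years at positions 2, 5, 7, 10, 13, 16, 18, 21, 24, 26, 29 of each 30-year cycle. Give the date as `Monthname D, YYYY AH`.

Muharram 29, 1796 AH

Both dates share Julian Day Number 2584556; in the tabular Islamic calendar that is 29 Muharram 1796 AH.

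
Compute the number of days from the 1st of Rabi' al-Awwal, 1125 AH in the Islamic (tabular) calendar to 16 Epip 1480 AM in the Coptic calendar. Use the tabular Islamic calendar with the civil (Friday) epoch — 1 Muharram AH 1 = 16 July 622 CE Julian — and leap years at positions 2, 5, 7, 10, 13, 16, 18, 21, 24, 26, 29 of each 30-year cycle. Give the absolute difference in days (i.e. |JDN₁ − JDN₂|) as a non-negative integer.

18743

First date → JDN 2346807; second date → JDN 2365550.
The interval is |2346807 − 2365550| = 18743 days.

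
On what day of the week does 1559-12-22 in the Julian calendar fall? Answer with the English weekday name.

Friday

In the proleptic Gregorian calendar this is 1 January 1560 (JDN 2290838).
JDN 2290838 mod 7 = 4, and JDN 0 was a Monday, so this is a Friday.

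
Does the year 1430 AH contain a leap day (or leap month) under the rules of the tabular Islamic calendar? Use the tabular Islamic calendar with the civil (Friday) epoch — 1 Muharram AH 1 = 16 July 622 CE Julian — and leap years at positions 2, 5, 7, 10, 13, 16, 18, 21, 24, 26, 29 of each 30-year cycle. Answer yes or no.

no

Year 1430 AH is year 20 of its 30-year cycle; leap positions are 2, 5, 7, 10, 13, 16, 18, 21, 24, 26, 29, so it is a common year (354 days).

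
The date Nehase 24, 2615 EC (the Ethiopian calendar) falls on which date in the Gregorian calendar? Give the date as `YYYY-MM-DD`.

2623-09-04

Julian Day Number of the source date = 2679337.
Converting JDN 2679337 to the Gregorian calendar gives 4 September 2623 CE.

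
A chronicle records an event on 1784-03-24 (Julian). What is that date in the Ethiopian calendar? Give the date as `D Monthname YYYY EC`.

28 Megabit 1776 EC

The source date corresponds to 4 April 1784 in the Gregorian calendar (JDN 2372747).
That day falls on 28 Megabit 1776 EC in the Ethiopian calendar.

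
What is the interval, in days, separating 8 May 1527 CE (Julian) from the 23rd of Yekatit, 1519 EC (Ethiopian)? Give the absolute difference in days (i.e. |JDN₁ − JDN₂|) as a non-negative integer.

First date → JDN 2278922; second date → JDN 2278842.
The interval is |2278922 − 2278842| = 80 days.

80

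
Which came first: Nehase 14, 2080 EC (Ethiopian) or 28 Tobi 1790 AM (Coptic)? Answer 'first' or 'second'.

Converting both to JDN: 2483919 vs 2478609; the smaller is the second.

second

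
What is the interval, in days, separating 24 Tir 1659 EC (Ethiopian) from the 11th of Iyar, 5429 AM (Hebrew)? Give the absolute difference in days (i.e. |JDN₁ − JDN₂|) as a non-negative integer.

First date → JDN 2329948; second date → JDN 2330782.
The interval is |2329948 − 2330782| = 834 days.

834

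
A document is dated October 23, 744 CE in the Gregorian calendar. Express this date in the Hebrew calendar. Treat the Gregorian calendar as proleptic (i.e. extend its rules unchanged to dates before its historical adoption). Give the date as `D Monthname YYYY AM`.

Both dates share Julian Day Number 1993096; in the Hebrew calendar that is 8 Cheshvan 4505 AM.

8 Cheshvan 4505 AM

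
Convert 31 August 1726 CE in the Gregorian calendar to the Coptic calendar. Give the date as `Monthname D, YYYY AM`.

Mesori 27, 1442 AM

Both dates share Julian Day Number 2351711; in the Coptic calendar that is 27 Mesori 1442 AM.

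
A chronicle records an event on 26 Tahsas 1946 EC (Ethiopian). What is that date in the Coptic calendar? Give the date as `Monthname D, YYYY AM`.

Julian Day Number of the source date = 2434747.
Converting JDN 2434747 to the Coptic calendar gives 26 Koiak 1670 AM.

Koiak 26, 1670 AM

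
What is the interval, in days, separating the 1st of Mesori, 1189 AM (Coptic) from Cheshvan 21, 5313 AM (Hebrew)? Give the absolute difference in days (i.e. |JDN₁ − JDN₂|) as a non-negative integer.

First date → JDN 2259277; second date → JDN 2288238.
The interval is |2259277 − 2288238| = 28961 days.

28961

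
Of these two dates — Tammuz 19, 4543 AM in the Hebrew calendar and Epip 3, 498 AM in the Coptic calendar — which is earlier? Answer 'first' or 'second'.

The two dates have Julian Day Numbers 2007223 and 2006861 respectively.
Since 2006861 < 2007223, the second date comes first.

second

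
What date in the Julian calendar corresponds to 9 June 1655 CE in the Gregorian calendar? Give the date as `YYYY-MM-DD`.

The Julian–Gregorian offset here is 10 days (Julian trailing).
9 June 1655 Gregorian − 10 days → 30 May 1655 Julian.

1655-05-30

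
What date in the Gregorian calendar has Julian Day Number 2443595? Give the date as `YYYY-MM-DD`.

1978-03-27

Counting from JDN 2299161 = 15 Oct 1582 gives an offset of 144434 days.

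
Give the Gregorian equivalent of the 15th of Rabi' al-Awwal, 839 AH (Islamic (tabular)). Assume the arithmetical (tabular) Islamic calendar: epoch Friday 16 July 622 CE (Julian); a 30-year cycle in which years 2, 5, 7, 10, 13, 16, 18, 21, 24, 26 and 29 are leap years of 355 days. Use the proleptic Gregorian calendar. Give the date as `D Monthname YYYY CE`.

Julian Day Number of the source date = 2245472.
Converting JDN 2245472 to the Gregorian calendar gives 17 October 1435 CE.

17 October 1435 CE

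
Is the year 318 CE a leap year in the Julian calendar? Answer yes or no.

no

318 mod 4 = 2, so it is a common year in the Julian calendar.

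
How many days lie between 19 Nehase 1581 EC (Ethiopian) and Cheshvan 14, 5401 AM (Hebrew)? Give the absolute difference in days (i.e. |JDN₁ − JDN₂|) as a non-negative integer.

18697

First date → JDN 2301664; second date → JDN 2320361.
The interval is |2301664 − 2320361| = 18697 days.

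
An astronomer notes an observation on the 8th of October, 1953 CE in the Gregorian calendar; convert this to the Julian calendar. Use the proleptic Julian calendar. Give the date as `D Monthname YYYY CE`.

25 September 1953 CE

The Julian–Gregorian offset here is 13 days (Julian trailing).
8 October 1953 Gregorian − 13 days → 25 September 1953 Julian.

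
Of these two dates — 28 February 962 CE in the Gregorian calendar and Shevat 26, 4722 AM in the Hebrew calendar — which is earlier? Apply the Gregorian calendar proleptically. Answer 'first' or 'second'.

second

First date → JDN 2072482; second date → JDN 2072462.
JDN 2072462 < JDN 2072482, so the second date is earlier.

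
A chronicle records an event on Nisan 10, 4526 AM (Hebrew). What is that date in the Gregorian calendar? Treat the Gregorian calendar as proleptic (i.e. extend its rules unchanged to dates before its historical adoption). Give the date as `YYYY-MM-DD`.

Both dates share Julian Day Number 2000923; in the Gregorian calendar that is 29 March 766 CE.

0766-03-29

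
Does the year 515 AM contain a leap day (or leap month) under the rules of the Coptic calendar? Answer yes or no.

515 mod 4 = 3; in the Coptic calendar a year is leap when year mod 4 = 3, so it is a leap year.

yes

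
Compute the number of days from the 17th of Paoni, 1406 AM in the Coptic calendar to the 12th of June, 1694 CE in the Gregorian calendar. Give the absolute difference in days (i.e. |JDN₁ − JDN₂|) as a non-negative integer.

1452

JDN of the first date = 2338492.
JDN of the second date = 2339944.
|2339944 − 2338492| = 1452.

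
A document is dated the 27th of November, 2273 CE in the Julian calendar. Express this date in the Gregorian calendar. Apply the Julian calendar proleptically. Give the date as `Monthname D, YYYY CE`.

December 12, 2273 CE

At this point the Julian calendar is 15 days behind the Gregorian.
27 November 2273 Julian + 15 days → 12 December 2273 Gregorian.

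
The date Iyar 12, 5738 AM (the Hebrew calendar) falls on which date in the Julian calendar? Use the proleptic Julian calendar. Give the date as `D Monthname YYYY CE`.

6 May 1978 CE

Julian Day Number of the source date = 2443648.
Converting JDN 2443648 to the Julian calendar gives 6 May 1978 CE.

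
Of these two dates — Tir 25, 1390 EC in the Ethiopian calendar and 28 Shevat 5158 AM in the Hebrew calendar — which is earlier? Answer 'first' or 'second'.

first

The two dates have Julian Day Numbers 2231697 and 2231723 respectively.
Since 2231697 < 2231723, the first date comes first.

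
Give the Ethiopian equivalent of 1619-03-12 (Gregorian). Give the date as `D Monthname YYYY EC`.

Julian Day Number of the source date = 2312458.
Converting JDN 2312458 to the Ethiopian calendar gives 6 Megabit 1611 EC.

6 Megabit 1611 EC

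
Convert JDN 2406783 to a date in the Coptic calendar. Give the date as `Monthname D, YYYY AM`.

Paoni 6, 1593 AM

The Gregorian equivalent of JDN 2406783 is 12 June 1877.
In the Coptic calendar that day is Paoni 6, 1593 AM.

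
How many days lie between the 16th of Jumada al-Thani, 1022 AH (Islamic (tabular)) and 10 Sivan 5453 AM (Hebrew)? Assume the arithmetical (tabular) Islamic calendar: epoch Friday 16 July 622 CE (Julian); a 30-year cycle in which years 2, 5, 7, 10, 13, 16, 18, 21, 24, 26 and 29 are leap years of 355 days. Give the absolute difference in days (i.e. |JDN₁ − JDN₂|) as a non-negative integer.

29170

First date → JDN 2310411; second date → JDN 2339581.
The interval is |2310411 − 2339581| = 29170 days.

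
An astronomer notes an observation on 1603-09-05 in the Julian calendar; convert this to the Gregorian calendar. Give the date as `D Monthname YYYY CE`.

15 September 1603 CE

The Julian–Gregorian offset here is 10 days (Julian trailing).
5 September 1603 Julian + 10 days → 15 September 1603 Gregorian.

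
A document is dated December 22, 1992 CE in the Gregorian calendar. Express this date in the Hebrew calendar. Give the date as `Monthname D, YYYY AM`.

Kislev 27, 5753 AM

Julian Day Number of the source date = 2448979.
Converting JDN 2448979 to the Hebrew calendar gives 27 Kislev 5753 AM.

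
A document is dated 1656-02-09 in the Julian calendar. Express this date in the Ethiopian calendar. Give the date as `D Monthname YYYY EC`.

14 Yekatit 1648 EC

Both dates share Julian Day Number 2325951; in the Ethiopian calendar that is 14 Yekatit 1648 EC.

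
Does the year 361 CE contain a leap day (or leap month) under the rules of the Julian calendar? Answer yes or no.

361 mod 4 = 1, so it is a common year in the Julian calendar.

no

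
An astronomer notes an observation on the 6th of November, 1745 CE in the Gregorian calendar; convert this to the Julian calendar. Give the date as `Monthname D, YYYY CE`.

For dates in this range the Gregorian date is 11 days ahead of the Julian.
6 November 1745 Gregorian − 11 days → 26 October 1745 Julian.

October 26, 1745 CE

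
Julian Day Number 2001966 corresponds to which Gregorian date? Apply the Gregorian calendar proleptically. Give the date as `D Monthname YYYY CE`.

4 February 769 CE

JDN 2451545 is 1 Jan 2000; 2001966 is −449579 days from there.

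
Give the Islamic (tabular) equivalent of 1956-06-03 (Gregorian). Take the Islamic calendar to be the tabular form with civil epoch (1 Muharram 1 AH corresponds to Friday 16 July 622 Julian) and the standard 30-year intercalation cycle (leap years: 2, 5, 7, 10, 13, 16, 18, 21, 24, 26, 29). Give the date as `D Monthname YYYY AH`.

Julian Day Number of the source date = 2435628.
Converting JDN 2435628 to the tabular Islamic calendar gives 23 Shawwal 1375 AH.

23 Shawwal 1375 AH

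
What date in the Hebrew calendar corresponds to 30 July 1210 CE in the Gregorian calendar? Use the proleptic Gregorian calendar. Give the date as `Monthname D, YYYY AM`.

Both dates share Julian Day Number 2163214; in the Hebrew calendar that is 1 Av 4970 AM.

Av 1, 4970 AM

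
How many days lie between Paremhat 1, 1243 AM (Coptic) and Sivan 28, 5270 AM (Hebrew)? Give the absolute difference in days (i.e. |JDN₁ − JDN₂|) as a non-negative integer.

First date → JDN 2278850; second date → JDN 2272742.
The interval is |2278850 − 2272742| = 6108 days.

6108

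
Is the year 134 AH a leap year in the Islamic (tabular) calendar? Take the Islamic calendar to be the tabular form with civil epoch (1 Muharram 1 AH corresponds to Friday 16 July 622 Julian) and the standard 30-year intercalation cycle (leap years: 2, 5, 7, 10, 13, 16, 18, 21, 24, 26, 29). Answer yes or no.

Year 134 AH is year 14 of its 30-year cycle; leap positions are 2, 5, 7, 10, 13, 16, 18, 21, 24, 26, 29, so it is a common year (354 days).

no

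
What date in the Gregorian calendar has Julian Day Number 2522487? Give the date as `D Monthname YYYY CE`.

Counting from JDN 2299161 = 15 Oct 1582 gives an offset of 223326 days.

26 March 2194 CE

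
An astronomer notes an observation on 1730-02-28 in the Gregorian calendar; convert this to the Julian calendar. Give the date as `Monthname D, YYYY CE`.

February 17, 1730 CE

For dates in this range the Gregorian date is 11 days ahead of the Julian.
28 February 1730 Gregorian − 11 days → 17 February 1730 Julian.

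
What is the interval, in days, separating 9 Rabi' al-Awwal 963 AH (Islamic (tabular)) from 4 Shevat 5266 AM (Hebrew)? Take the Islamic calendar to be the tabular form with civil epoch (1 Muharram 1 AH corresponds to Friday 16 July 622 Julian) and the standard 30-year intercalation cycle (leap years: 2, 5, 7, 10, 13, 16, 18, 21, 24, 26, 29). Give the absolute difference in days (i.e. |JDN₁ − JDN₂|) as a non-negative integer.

18285

First date → JDN 2289408; second date → JDN 2271123.
The interval is |2289408 − 2271123| = 18285 days.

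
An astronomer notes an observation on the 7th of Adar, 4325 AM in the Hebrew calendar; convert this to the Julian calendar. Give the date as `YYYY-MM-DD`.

The source date corresponds to 26 February 565 in the proleptic Gregorian calendar (JDN 1927479).
That day falls on 24 February 565 CE in the Julian calendar.

0565-02-24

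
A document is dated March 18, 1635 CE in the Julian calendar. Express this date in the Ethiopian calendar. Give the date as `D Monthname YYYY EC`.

22 Megabit 1627 EC

Julian Day Number of the source date = 2318318.
Converting JDN 2318318 to the Ethiopian calendar gives 22 Megabit 1627 EC.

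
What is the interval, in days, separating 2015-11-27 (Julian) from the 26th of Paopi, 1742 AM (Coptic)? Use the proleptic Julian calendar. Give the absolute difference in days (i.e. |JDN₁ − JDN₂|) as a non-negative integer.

First date → JDN 2457367; second date → JDN 2460985.
The interval is |2457367 − 2460985| = 3618 days.

3618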